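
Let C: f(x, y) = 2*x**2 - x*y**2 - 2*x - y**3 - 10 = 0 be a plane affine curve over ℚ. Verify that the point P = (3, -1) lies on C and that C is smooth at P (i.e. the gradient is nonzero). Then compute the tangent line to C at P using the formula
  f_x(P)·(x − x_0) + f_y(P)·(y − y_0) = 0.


Tangent line at P: 9*x + 3*y - 24 = 0.

Step 1: f(3, -1) = 0, so P lies on C.
Step 2: partial derivatives
  f_x(x, y) = 4*x - y**2 - 2, f_y(x, y) = -2*x*y - 3*y**2.
  f_x(P) = 9, f_y(P) = 3 (gradient nonzero, so P is smooth).
Step 3: tangent line at P: 9·(x − 3) + 3·(y − -1) = 0.
Expanding: 9*x + 3*y - 24 = 0.


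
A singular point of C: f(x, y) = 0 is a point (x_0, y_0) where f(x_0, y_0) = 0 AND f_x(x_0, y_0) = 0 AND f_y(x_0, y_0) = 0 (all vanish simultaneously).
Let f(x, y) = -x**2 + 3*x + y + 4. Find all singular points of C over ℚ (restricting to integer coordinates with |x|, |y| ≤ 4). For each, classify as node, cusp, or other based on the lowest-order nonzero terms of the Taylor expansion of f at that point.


No singular points in the scanned grid; C is smooth there.

Compute partial derivatives:
  f_x = 3 - 2*x.
  f_y = 1.
f_y = 1 is a nonzero constant, so f_y never vanishes: no point (x, y) can satisfy f = f_x = f_y = 0. In particular no (x, y) ∈ {−4, ..., 4}² is singular; the curve is smooth.


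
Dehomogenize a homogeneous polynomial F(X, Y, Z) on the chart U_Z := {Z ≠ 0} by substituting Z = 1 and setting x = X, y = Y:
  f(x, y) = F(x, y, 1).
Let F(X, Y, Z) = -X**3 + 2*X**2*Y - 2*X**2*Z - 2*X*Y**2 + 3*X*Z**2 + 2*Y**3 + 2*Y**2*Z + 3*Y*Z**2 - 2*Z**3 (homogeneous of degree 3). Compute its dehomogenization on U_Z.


f(x, y) = -x**3 + 2*x**2*y - 2*x**2 - 2*x*y**2 + 3*x + 2*y**3 + 2*y**2 + 3*y - 2

On U_Z we set Z = 1. Each monomial c·X^i·Y^j·Z^k in F becomes c·x^i·y^j·1^k = c·x^i·y^j.
Substituting Z = 1: F(X, Y, 1) = -x**3 + 2*x**2*y - 2*x**2 - 2*x*y**2 + 3*x + 2*y**3 + 2*y**2 + 3*y - 2.
Note: deg(f) ≤ deg(F) = 3; strict inequality happens when F is divisible by Z (lost terms).


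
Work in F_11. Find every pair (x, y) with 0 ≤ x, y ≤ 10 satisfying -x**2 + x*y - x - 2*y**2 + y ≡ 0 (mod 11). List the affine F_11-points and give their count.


Affine F_11-points: {(0, 0), (0, 6), (2, 8), (2, 10), (5, 6), (5, 8), (7, 5), (7, 10), (8, 5), (10, 0)}; count = 10.

For each of the 121 pairs (x, y) ∈ F_11², evaluate f(x, y) mod 11. Record the zeros.
  x = 0: [0↦0, 1↦10, 2↦5, 3↦7, 4↦5, 5↦10, 6↦0, 7↦8, 8↦1, 9↦1, 10↦8]  zeros at y ∈ {0, 6}
  x = 1: [0↦9, 1↦9, 2↦5, 3↦8, 4↦7, 5↦2, 6↦4, 7↦2, 8↦7, 9↦8, 10↦5]  zeros at y ∈ ∅
  x = 2: [0↦5, 1↦6, 2↦3, 3↦7, 4↦7, 5↦3, 6↦6, 7↦5, 8↦0, 9↦2, 10↦0]  zeros at y ∈ {8, 10}
  x = 3: [0↦10, 1↦1, 2↦10, 3↦4, 4↦5, 5↦2, 6↦6, 7↦6, 8↦2, 9↦5, 10↦4]  zeros at y ∈ ∅
  x = 4: [0↦2, 1↦5, 2↦4, 3↦10, 4↦1, 5↦10, 6↦4, 7↦5, 8↦2, 9↦6, 10↦6]  zeros at y ∈ ∅
  x = 5: [0↦3, 1↦7, 2↦7, 3↦3, 4↦6, 5↦5, 6↦0, 7↦2, 8↦0, 9↦5, 10↦6]  zeros at y ∈ {6, 8}
  x = 6: [0↦2, 1↦7, 2↦8, 3↦5, 4↦9, 5↦9, 6↦5, 7↦8, 8↦7, 9↦2, 10↦4]  zeros at y ∈ ∅
  x = 7: [0↦10, 1↦5, 2↦7, 3↦5, 4↦10, 5↦0, 6↦8, 7↦1, 8↦1, 9↦8, 10↦0]  zeros at y ∈ {5, 10}
  x = 8: [0↦5, 1↦1, 2↦4, 3↦3, 4↦9, 5↦0, 6↦9, 7↦3, 8↦4, 9↦1, 10↦5]  zeros at y ∈ {5}
  x = 9: [0↦9, 1↦6, 2↦10, 3↦10, 4↦6, 5↦9, 6↦8, 7↦3, 8↦5, 9↦3, 10↦8]  zeros at y ∈ ∅
  x = 10: [0↦0, 1↦9, 2↦3, 3↦4, 4↦1, 5↦5, 6↦5, 7↦1, 8↦4, 9↦3, 10↦9]  zeros at y ∈ {0}
Collecting zeros: affine points = {(0, 0), (0, 6), (2, 8), (2, 10), (5, 6), (5, 8), (7, 5), (7, 10), (8, 5), (10, 0)}.
Total count |C(F_11)_aff| = 10.


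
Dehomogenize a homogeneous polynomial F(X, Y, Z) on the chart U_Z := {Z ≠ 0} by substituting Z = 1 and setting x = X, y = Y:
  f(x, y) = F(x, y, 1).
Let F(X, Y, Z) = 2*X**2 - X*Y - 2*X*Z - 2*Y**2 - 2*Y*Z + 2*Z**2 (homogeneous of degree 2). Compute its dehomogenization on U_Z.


f(x, y) = 2*x**2 - x*y - 2*x - 2*y**2 - 2*y + 2

On U_Z we set Z = 1. Each monomial c·X^i·Y^j·Z^k in F becomes c·x^i·y^j·1^k = c·x^i·y^j.
Substituting Z = 1: F(X, Y, 1) = 2*x**2 - x*y - 2*x - 2*y**2 - 2*y + 2.
Note: deg(f) ≤ deg(F) = 2; strict inequality happens when F is divisible by Z (lost terms).


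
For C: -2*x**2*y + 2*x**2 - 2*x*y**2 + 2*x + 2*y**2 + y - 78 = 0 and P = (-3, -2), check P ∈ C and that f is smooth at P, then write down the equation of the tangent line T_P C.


Tangent line at P: -42*x - 49*y - 224 = 0.

Step 1: f(-3, -2) = 0, so P lies on C.
Step 2: partial derivatives
  f_x(x, y) = -4*x*y + 4*x - 2*y**2 + 2, f_y(x, y) = -2*x**2 - 4*x*y + 4*y + 1.
  f_x(P) = -42, f_y(P) = -49 (gradient nonzero, so P is smooth).
Step 3: tangent line at P: -42·(x − -3) + -49·(y − -2) = 0.
Expanding: -42*x - 49*y - 224 = 0.


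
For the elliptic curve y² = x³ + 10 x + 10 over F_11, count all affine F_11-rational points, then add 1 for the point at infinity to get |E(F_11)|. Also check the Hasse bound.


Affine points = {(2, 4), (2, 7), (3, 1), (3, 10), (4, 2), (4, 9), (5, 3), (5, 8), (6, 0), (7, 4), (7, 7), (9, 2), (9, 9)}; affine count = 13; |E(F_11)| = 14.

Discriminant check: Δ ∝ 4a³ + 27b² = 4·10³ + 27·10² = 4·1000 + 27·100 ≡ 1 (mod 11). Nonzero ⇒ E is nonsingular.
For each x ∈ F_11, compute rhs = x³ + 10·x + 10 mod 11, then count y ∈ F_11 with y² ≡ rhs.
  x = 0: rhs = 10, matching y values: none (0 points).
  x = 1: rhs = 10, matching y values: none (0 points).
  x = 2: rhs = 5, matching y values: 4, 7 (2 points).
  x = 3: rhs = 1, matching y values: 1, 10 (2 points).
  x = 4: rhs = 4, matching y values: 2, 9 (2 points).
  x = 5: rhs = 9, matching y values: 3, 8 (2 points).
  x = 6: rhs = 0, matching y values: 0 (1 points).
  x = 7: rhs = 5, matching y values: 4, 7 (2 points).
  x = 8: rhs = 8, matching y values: none (0 points).
  x = 9: rhs = 4, matching y values: 2, 9 (2 points).
  x = 10: rhs = 10, matching y values: none (0 points).
Total affine count: 13.
Full point count |E(F_11)| = 13 + 1 = 14.
Hasse bound: |14 − (11+1)| = |2| = 2 ≤ 2√11 ≈ 6.6332 ✓.


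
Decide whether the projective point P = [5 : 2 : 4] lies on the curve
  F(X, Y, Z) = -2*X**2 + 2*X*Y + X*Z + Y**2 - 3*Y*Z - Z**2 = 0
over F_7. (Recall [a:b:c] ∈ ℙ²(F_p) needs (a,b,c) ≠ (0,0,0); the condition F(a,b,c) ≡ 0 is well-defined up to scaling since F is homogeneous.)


F(5,2,4) ≡ 3 (mod 7); P is NOT on the curve.

Evaluate F(5, 2, 4) term-by-term (mod 7).
  -2*X**2 ↦ -2·25·1·1 = -50
  2*X*Y ↦ 2·5·2·1 = 20
  X*Z ↦ 1·5·1·4 = 20
  Y**2 ↦ 1·1·4·1 = 4
  -3*Y*Z ↦ -3·1·2·4 = -24
  -Z**2 ↦ -1·1·1·16 = -16
Sum: F(5, 2, 4) = (-50) + (20) + (20) + (4) + (-24) + (-16) = -46.
Reducing mod 7: -46 ≡ 3 (mod 7).
Since F(a, b, c) ≡ 3 ≠ 0 (mod 7), P does NOT lie on the curve.


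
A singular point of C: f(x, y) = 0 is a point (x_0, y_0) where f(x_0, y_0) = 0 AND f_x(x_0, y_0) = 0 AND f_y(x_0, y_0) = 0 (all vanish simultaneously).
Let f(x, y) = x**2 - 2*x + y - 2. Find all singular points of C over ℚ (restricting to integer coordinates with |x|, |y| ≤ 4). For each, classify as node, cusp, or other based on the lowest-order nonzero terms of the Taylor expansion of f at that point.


No singular points in the scanned grid; C is smooth there.

Compute partial derivatives:
  f_x = 2*x - 2.
  f_y = 1.
f_y = 1 is a nonzero constant, so f_y never vanishes: no point (x, y) can satisfy f = f_x = f_y = 0. In particular no (x, y) ∈ {−4, ..., 4}² is singular; the curve is smooth.


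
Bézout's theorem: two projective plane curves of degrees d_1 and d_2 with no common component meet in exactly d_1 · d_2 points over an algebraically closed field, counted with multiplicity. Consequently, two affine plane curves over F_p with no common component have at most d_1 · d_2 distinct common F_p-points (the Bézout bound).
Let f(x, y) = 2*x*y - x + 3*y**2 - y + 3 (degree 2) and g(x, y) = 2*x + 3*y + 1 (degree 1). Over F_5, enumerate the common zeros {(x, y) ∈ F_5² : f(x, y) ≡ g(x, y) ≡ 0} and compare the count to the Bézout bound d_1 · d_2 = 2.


Common zeros: {(4, 2)}; count = 1; Bézout bound = 2.

deg(f) = 2, deg(g) = 1, so Bézout bound = 2.
Scan x ∈ F_5. For each x, list the y ∈ F_5 with f(x, y) ≡ 0 and those with g(x, y) ≡ 0 (mod 5); the common zeros in that column are the intersection.
  x = 0: f ≡ 0 at y ∈ {1}; g ≡ 0 at y ∈ {3}; common: ∅.
  x = 1: f ≡ 0 at y ∈ ∅; g ≡ 0 at y ∈ {4}; common: ∅.
  x = 2: f ≡ 0 at y ∈ ∅; g ≡ 0 at y ∈ {0}; common: ∅.
  x = 3: f ≡ 0 at y ∈ {0}; g ≡ 0 at y ∈ {1}; common: ∅.
  x = 4: f ≡ 0 at y ∈ {2, 4}; g ≡ 0 at y ∈ {2}; common: {2}.
Collecting: common zeros = {(4, 2)}, so the count is 1.
Comparison with the Bézout bound: 1 ≤ 2 = deg(f)·deg(g), as expected for curves with no common component (the affine F_5-count falls short of the bound because intersections may lie at infinity, over extension fields, or carry multiplicity).


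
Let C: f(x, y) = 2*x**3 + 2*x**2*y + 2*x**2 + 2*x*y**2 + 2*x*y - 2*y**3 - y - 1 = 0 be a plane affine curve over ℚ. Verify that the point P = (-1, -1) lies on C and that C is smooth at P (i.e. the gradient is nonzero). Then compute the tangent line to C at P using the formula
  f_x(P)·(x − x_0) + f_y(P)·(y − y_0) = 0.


Tangent line at P: 6*x - 3*y + 3 = 0.

Step 1: f(-1, -1) = 0, so P lies on C.
Step 2: partial derivatives
  f_x(x, y) = 6*x**2 + 4*x*y + 4*x + 2*y**2 + 2*y, f_y(x, y) = 2*x**2 + 4*x*y + 2*x - 6*y**2 - 1.
  f_x(P) = 6, f_y(P) = -3 (gradient nonzero, so P is smooth).
Step 3: tangent line at P: 6·(x − -1) + -3·(y − -1) = 0.
Expanding: 6*x - 3*y + 3 = 0.


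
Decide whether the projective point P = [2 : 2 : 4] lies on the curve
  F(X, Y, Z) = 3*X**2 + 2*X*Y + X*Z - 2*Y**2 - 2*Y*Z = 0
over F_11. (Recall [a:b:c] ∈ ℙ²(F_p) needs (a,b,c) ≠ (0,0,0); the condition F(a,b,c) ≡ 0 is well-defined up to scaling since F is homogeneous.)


F(2,2,4) ≡ 4 (mod 11); P is NOT on the curve.

Evaluate F(2, 2, 4) term-by-term (mod 11).
  3*X**2 ↦ 3·4·1·1 = 12
  2*X*Y ↦ 2·2·2·1 = 8
  X*Z ↦ 1·2·1·4 = 8
  -2*Y**2 ↦ -2·1·4·1 = -8
  -2*Y*Z ↦ -2·1·2·4 = -16
Sum: F(2, 2, 4) = (12) + (8) + (8) + (-8) + (-16) = 4.
Reducing mod 11: 4 ≡ 4 (mod 11).
Since F(a, b, c) ≡ 4 ≠ 0 (mod 11), P does NOT lie on the curve.


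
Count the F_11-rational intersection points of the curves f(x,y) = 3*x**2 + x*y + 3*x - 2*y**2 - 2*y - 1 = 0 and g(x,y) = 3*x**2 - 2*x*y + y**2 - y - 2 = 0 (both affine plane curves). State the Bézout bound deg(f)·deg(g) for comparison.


Common zeros: ∅; count = 0; Bézout bound = 4.

deg(f) = 2, deg(g) = 2, so Bézout bound = 4.
Scan x ∈ F_11. For each x, list the y ∈ F_11 with f(x, y) ≡ 0 and those with g(x, y) ≡ 0 (mod 11); the common zeros in that column are the intersection.
  x = 0: f ≡ 0 at y ∈ ∅; g ≡ 0 at y ∈ {2, 10}; common: ∅.
  x = 1: f ≡ 0 at y ∈ ∅; g ≡ 0 at y ∈ {5, 9}; common: ∅.
  x = 2: f ≡ 0 at y ∈ {5, 6}; g ≡ 0 at y ∈ ∅; common: ∅.
  x = 3: f ≡ 0 at y ∈ ∅; g ≡ 0 at y ∈ {8, 10}; common: ∅.
  x = 4: f ≡ 0 at y ∈ {2, 10}; g ≡ 0 at y ∈ ∅; common: ∅.
  x = 5: f ≡ 0 at y ∈ ∅; g ≡ 0 at y ∈ {2, 9}; common: ∅.
  x = 6: f ≡ 0 at y ∈ {6, 7}; g ≡ 0 at y ∈ {5, 8}; common: ∅.
  x = 7: f ≡ 0 at y ∈ ∅; g ≡ 0 at y ∈ ∅; common: ∅.
  x = 8: f ≡ 0 at y ∈ ∅; g ≡ 0 at y ∈ ∅; common: ∅.
  x = 9: f ≡ 0 at y ∈ {2, 7}; g ≡ 0 at y ∈ ∅; common: ∅.
  x = 10: f ≡ 0 at y ∈ {5, 10}; g ≡ 0 at y ∈ ∅; common: ∅.
Collecting: common zeros = ∅, so the count is 0.
Comparison with the Bézout bound: 0 ≤ 4 = deg(f)·deg(g), as expected for curves with no common component (the affine F_11-count falls short of the bound because intersections may lie at infinity, over extension fields, or carry multiplicity).


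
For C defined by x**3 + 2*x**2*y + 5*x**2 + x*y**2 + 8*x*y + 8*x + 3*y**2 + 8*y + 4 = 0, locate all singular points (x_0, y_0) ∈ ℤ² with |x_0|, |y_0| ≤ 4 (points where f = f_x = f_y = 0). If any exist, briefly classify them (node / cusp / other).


Singular points: {(-2, 0)}; classification: node.

Compute partial derivatives:
  f_x = 3*x**2 + 4*x*y + 10*x + y**2 + 8*y + 8.
  f_y = 2*x**2 + 2*x*y + 8*x + 6*y + 8.
Scan x_0 ∈ {−4, ..., 4}. For each x_0, f_y(x_0, y) is a polynomial in y; find its integer roots y ∈ {−4, ..., 4}, then test f_x and f at those candidates.
  x = -4: f_y(-4, y) = 8 - 2*y; vanishes at y ∈ {4}. (-4, 4): f_x = 0 but f = 4 ≠ 0.
  x = -3: f_y(-3, y) = 2; no integer root y with |y| ≤ 4.
  x = -2: f_y(-2, y) = 2*y; vanishes at y ∈ {0}. (-2, 0): f_x = 0, f = 0 — SINGULAR.
  x = -1: f_y(-1, y) = 4*y + 2; no integer root y with |y| ≤ 4.
  x = 0: f_y(0, y) = 6*y + 8; no integer root y with |y| ≤ 4.
  x = 1: f_y(1, y) = 8*y + 18; no integer root y with |y| ≤ 4.
  x = 2: f_y(2, y) = 10*y + 32; no integer root y with |y| ≤ 4.
  x = 3: f_y(3, y) = 12*y + 50; no integer root y with |y| ≤ 4.
  x = 4: f_y(4, y) = 14*y + 72; no integer root y with |y| ≤ 4.
Only singular point on the grid: (-2, 0).
Classify: substitute x = -2 + u, y = 0 + v and expand: f = u**3 + 2*u**2*v - u**2 + u*v**2 + v**2.
No constant or linear terms (consistent with a singular point). Quadratic part: -u**2 + v**2. Cubic part: u**3 + 2*u**2*v + u*v**2.
The quadratic part v**2 - u**2 = (v − u)(v + u) splits into two distinct linear factors, so there are two distinct tangent lines y − 0 = ±(x − -2) — this is a node (ordinary double point).
Classification: node.


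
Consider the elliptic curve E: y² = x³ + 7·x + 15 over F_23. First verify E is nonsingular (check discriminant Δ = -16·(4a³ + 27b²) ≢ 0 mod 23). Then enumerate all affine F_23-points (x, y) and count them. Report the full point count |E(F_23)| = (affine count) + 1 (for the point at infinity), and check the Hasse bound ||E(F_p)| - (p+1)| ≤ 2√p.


Affine points = {(1, 0), (7, 4), (7, 19), (8, 10), (8, 13), (9, 5), (9, 18), (10, 2), (10, 21), (13, 7), (13, 16), (18, 4), (18, 19), (20, 6), (20, 17), (21, 4), (21, 19)}; affine count = 17; |E(F_23)| = 18.

Discriminant check: Δ ∝ 4a³ + 27b² = 4·7³ + 27·15² = 4·343 + 27·225 ≡ 18 (mod 23). Nonzero ⇒ E is nonsingular.
For each x ∈ F_23, compute rhs = x³ + 7·x + 15 mod 23, then count y ∈ F_23 with y² ≡ rhs.
  x = 0: rhs = 15, matching y values: none (0 points).
  x = 1: rhs = 0, matching y values: 0 (1 points).
  x = 2: rhs = 14, matching y values: none (0 points).
  x = 3: rhs = 17, matching y values: none (0 points).
  x = 4: rhs = 15, matching y values: none (0 points).
  x = 5: rhs = 14, matching y values: none (0 points).
  x = 6: rhs = 20, matching y values: none (0 points).
  x = 7: rhs = 16, matching y values: 4, 19 (2 points).
  x = 8: rhs = 8, matching y values: 10, 13 (2 points).
  x = 9: rhs = 2, matching y values: 5, 18 (2 points).
  x = 10: rhs = 4, matching y values: 2, 21 (2 points).
  x = 11: rhs = 20, matching y values: none (0 points).
  x = 12: rhs = 10, matching y values: none (0 points).
  x = 13: rhs = 3, matching y values: 7, 16 (2 points).
  x = 14: rhs = 5, matching y values: none (0 points).
  x = 15: rhs = 22, matching y values: none (0 points).
  x = 16: rhs = 14, matching y values: none (0 points).
  x = 17: rhs = 10, matching y values: none (0 points).
  x = 18: rhs = 16, matching y values: 4, 19 (2 points).
  x = 19: rhs = 15, matching y values: none (0 points).
  x = 20: rhs = 13, matching y values: 6, 17 (2 points).
  x = 21: rhs = 16, matching y values: 4, 19 (2 points).
  x = 22: rhs = 7, matching y values: none (0 points).
Total affine count: 17.
Full point count |E(F_23)| = 17 + 1 = 18.
Hasse bound: |18 − (23+1)| = |-6| = 6 ≤ 2√23 ≈ 9.5917 ✓.


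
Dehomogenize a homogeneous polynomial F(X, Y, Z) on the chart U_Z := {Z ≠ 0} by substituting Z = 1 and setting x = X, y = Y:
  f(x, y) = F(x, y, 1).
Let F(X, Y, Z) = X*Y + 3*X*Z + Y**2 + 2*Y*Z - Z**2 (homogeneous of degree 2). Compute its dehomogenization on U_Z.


f(x, y) = x*y + 3*x + y**2 + 2*y - 1

On U_Z we set Z = 1. Each monomial c·X^i·Y^j·Z^k in F becomes c·x^i·y^j·1^k = c·x^i·y^j.
Substituting Z = 1: F(X, Y, 1) = x*y + 3*x + y**2 + 2*y - 1.
Note: deg(f) ≤ deg(F) = 2; strict inequality happens when F is divisible by Z (lost terms).


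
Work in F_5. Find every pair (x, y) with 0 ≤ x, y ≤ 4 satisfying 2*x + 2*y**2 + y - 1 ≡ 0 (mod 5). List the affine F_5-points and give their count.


Affine F_5-points: {(0, 3), (0, 4), (3, 0), (3, 2), (4, 1)}; count = 5.

For each of the 25 pairs (x, y) ∈ F_5², evaluate f(x, y) mod 5. Record the zeros.
  x = 0: [0↦4, 1↦2, 2↦4, 3↦0, 4↦0]  zeros at y ∈ {3, 4}
  x = 1: [0↦1, 1↦4, 2↦1, 3↦2, 4↦2]  zeros at y ∈ ∅
  x = 2: [0↦3, 1↦1, 2↦3, 3↦4, 4↦4]  zeros at y ∈ ∅
  x = 3: [0↦0, 1↦3, 2↦0, 3↦1, 4↦1]  zeros at y ∈ {0, 2}
  x = 4: [0↦2, 1↦0, 2↦2, 3↦3, 4↦3]  zeros at y ∈ {1}
Collecting zeros: affine points = {(0, 3), (0, 4), (3, 0), (3, 2), (4, 1)}.
Total count |C(F_5)_aff| = 5.


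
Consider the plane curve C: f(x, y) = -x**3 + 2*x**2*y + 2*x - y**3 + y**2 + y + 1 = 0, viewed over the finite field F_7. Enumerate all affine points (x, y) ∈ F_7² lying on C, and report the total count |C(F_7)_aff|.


Affine F_7-points: {(0, 3), (1, 3), (3, 2), (4, 2), (5, 1), (5, 3), (5, 4), (6, 0)}; count = 8.

For each of the 49 pairs (x, y) ∈ F_7², evaluate f(x, y) mod 7. Record the zeros.
  x = 0: [0↦1, 1↦2, 2↦6, 3↦0, 4↦6, 5↦4, 6↦2]  zeros at y ∈ {3}
  x = 1: [0↦2, 1↦5, 2↦4, 3↦0, 4↦1, 5↦1, 6↦1]  zeros at y ∈ {3}
  x = 2: [0↦4, 1↦6, 2↦4, 3↦6, 4↦6, 5↦5, 6↦4]  zeros at y ∈ ∅
  x = 3: [0↦1, 1↦6, 2↦0, 3↦5, 4↦1, 5↦3, 6↦5]  zeros at y ∈ {2}
  x = 4: [0↦1, 1↦6, 2↦0, 3↦5, 4↦1, 5↦3, 6↦5]  zeros at y ∈ {2}
  x = 5: [0↦5, 1↦0, 2↦5, 3↦0, 4↦0, 5↦6, 6↦5]  zeros at y ∈ {1, 3, 4}
  x = 6: [0↦0, 1↦3, 2↦2, 3↦5, 4↦6, 5↦6, 6↦6]  zeros at y ∈ {0}
Collecting zeros: affine points = {(0, 3), (1, 3), (3, 2), (4, 2), (5, 1), (5, 3), (5, 4), (6, 0)}.
Total count |C(F_7)_aff| = 8.


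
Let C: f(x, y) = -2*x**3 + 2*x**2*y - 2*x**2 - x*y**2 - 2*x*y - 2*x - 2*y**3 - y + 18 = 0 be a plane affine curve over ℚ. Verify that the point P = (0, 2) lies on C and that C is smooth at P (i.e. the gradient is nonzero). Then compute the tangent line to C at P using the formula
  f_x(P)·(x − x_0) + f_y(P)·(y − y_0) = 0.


Tangent line at P: -10*x - 25*y + 50 = 0.

Step 1: f(0, 2) = 0, so P lies on C.
Step 2: partial derivatives
  f_x(x, y) = -6*x**2 + 4*x*y - 4*x - y**2 - 2*y - 2, f_y(x, y) = 2*x**2 - 2*x*y - 2*x - 6*y**2 - 1.
  f_x(P) = -10, f_y(P) = -25 (gradient nonzero, so P is smooth).
Step 3: tangent line at P: -10·(x − 0) + -25·(y − 2) = 0.
Expanding: -10*x - 25*y + 50 = 0.


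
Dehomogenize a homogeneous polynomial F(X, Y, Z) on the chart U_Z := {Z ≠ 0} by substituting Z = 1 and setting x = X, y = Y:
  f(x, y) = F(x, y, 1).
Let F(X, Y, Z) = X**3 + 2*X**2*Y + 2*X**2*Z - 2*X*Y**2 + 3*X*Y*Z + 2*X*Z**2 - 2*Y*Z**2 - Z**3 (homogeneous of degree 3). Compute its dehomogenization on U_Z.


f(x, y) = x**3 + 2*x**2*y + 2*x**2 - 2*x*y**2 + 3*x*y + 2*x - 2*y - 1

On U_Z we set Z = 1. Each monomial c·X^i·Y^j·Z^k in F becomes c·x^i·y^j·1^k = c·x^i·y^j.
Substituting Z = 1: F(X, Y, 1) = x**3 + 2*x**2*y + 2*x**2 - 2*x*y**2 + 3*x*y + 2*x - 2*y - 1.
Note: deg(f) ≤ deg(F) = 3; strict inequality happens when F is divisible by Z (lost terms).


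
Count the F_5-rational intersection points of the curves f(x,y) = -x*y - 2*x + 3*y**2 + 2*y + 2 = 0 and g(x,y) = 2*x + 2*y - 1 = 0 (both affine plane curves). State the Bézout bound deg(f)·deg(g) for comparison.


Common zeros: {(0, 3)}; count = 1; Bézout bound = 2.

deg(f) = 2, deg(g) = 1, so Bézout bound = 2.
Scan x ∈ F_5. For each x, list the y ∈ F_5 with f(x, y) ≡ 0 and those with g(x, y) ≡ 0 (mod 5); the common zeros in that column are the intersection.
  x = 0: f ≡ 0 at y ∈ {3}; g ≡ 0 at y ∈ {3}; common: {3}.
  x = 1: f ≡ 0 at y ∈ {0, 3}; g ≡ 0 at y ∈ {2}; common: ∅.
  x = 2: f ≡ 0 at y ∈ {2, 3}; g ≡ 0 at y ∈ {1}; common: ∅.
  x = 3: f ≡ 0 at y ∈ {3, 4}; g ≡ 0 at y ∈ {0}; common: ∅.
  x = 4: f ≡ 0 at y ∈ {1, 3}; g ≡ 0 at y ∈ {4}; common: ∅.
Collecting: common zeros = {(0, 3)}, so the count is 1.
Comparison with the Bézout bound: 1 ≤ 2 = deg(f)·deg(g), as expected for curves with no common component (the affine F_5-count falls short of the bound because intersections may lie at infinity, over extension fields, or carry multiplicity).


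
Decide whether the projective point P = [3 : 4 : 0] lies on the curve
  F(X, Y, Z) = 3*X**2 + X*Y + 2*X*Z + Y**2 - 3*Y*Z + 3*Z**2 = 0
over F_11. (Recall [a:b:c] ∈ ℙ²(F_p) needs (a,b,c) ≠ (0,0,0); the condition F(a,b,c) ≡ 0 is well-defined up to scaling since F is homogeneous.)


F(3,4,0) ≡ 0 (mod 11); P is on the curve.

Evaluate F(3, 4, 0) term-by-term (mod 11).
  3*X**2 ↦ 3·9·1·1 = 27
  X*Y ↦ 1·3·4·1 = 12
  2*X*Z ↦ 2·3·1·0 = 0
  Y**2 ↦ 1·1·16·1 = 16
  -3*Y*Z ↦ -3·1·4·0 = 0
  3*Z**2 ↦ 3·1·1·0 = 0
Sum: F(3, 4, 0) = (27) + (12) + (0) + (16) + (0) + (0) = 55.
Reducing mod 11: 55 ≡ 0 (mod 11).
Since F(a, b, c) ≡ 0 (mod 11), P lies on the curve.


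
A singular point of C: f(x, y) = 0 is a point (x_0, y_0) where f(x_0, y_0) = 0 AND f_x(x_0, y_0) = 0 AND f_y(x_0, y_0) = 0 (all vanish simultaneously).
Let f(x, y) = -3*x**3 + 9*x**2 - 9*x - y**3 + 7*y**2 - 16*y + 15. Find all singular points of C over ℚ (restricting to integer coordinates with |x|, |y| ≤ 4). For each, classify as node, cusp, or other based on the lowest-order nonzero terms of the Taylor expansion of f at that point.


Singular points: {(1, 2)}; classification: cusp.

Compute partial derivatives:
  f_x = -9*x**2 + 18*x - 9.
  f_y = -3*y**2 + 14*y - 16.
Scan x_0 ∈ {−4, ..., 4}. For each x_0, f_y(x_0, y) is a polynomial in y; find its integer roots y ∈ {−4, ..., 4}, then test f_x and f at those candidates.
  x = -4: f_y(-4, y) = -3*y**2 + 14*y - 16; vanishes at y ∈ {2}. (-4, 2): f_x = -225 ≠ 0.
  x = -3: f_y(-3, y) = -3*y**2 + 14*y - 16; vanishes at y ∈ {2}. (-3, 2): f_x = -144 ≠ 0.
  x = -2: f_y(-2, y) = -3*y**2 + 14*y - 16; vanishes at y ∈ {2}. (-2, 2): f_x = -81 ≠ 0.
  x = -1: f_y(-1, y) = -3*y**2 + 14*y - 16; vanishes at y ∈ {2}. (-1, 2): f_x = -36 ≠ 0.
  x = 0: f_y(0, y) = -3*y**2 + 14*y - 16; vanishes at y ∈ {2}. (0, 2): f_x = -9 ≠ 0.
  x = 1: f_y(1, y) = -3*y**2 + 14*y - 16; vanishes at y ∈ {2}. (1, 2): f_x = 0, f = 0 — SINGULAR.
  x = 2: f_y(2, y) = -3*y**2 + 14*y - 16; vanishes at y ∈ {2}. (2, 2): f_x = -9 ≠ 0.
  x = 3: f_y(3, y) = -3*y**2 + 14*y - 16; vanishes at y ∈ {2}. (3, 2): f_x = -36 ≠ 0.
  x = 4: f_y(4, y) = -3*y**2 + 14*y - 16; vanishes at y ∈ {2}. (4, 2): f_x = -81 ≠ 0.
Only singular point on the grid: (1, 2).
Classify: substitute x = 1 + u, y = 2 + v and expand: f = -3*u**3 - v**3 + v**2.
No constant or linear terms (consistent with a singular point). Quadratic part: v**2. Cubic part: -3*u**3 - v**3.
The quadratic part v**2 is a perfect square, so there is a single (double) tangent line v = 0, i.e. y = 2. Restricting the cubic part to that line (v = 0) leaves -3*u**3 ≠ 0, so f is not divisible by v and the branch is v² ≈ 3*u**3 to lowest order — this is a cusp.
Classification: cusp.


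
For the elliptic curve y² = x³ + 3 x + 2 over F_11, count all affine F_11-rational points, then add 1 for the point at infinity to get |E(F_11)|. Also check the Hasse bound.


Affine points = {(2, 4), (2, 7), (3, 4), (3, 7), (4, 1), (4, 10), (6, 4), (6, 7), (7, 5), (7, 6), (10, 3), (10, 8)}; affine count = 12; |E(F_11)| = 13.

Discriminant check: Δ ∝ 4a³ + 27b² = 4·3³ + 27·2² = 4·27 + 27·4 ≡ 7 (mod 11). Nonzero ⇒ E is nonsingular.
For each x ∈ F_11, compute rhs = x³ + 3·x + 2 mod 11, then count y ∈ F_11 with y² ≡ rhs.
  x = 0: rhs = 2, matching y values: none (0 points).
  x = 1: rhs = 6, matching y values: none (0 points).
  x = 2: rhs = 5, matching y values: 4, 7 (2 points).
  x = 3: rhs = 5, matching y values: 4, 7 (2 points).
  x = 4: rhs = 1, matching y values: 1, 10 (2 points).
  x = 5: rhs = 10, matching y values: none (0 points).
  x = 6: rhs = 5, matching y values: 4, 7 (2 points).
  x = 7: rhs = 3, matching y values: 5, 6 (2 points).
  x = 8: rhs = 10, matching y values: none (0 points).
  x = 9: rhs = 10, matching y values: none (0 points).
  x = 10: rhs = 9, matching y values: 3, 8 (2 points).
Total affine count: 12.
Full point count |E(F_11)| = 12 + 1 = 13.
Hasse bound: |13 − (11+1)| = |1| = 1 ≤ 2√11 ≈ 6.6332 ✓.


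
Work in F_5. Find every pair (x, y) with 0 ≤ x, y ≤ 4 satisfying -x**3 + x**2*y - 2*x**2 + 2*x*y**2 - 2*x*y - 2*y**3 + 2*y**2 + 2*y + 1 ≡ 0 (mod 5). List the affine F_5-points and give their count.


Affine F_5-points: {(1, 2), (2, 0), (4, 0)}; count = 3.

For each of the 25 pairs (x, y) ∈ F_5², evaluate f(x, y) mod 5. Record the zeros.
  x = 0: [0↦1, 1↦3, 2↦2, 3↦1, 4↦3]  zeros at y ∈ ∅
  x = 1: [0↦3, 1↦1, 2↦0, 3↦3, 4↦3]  zeros at y ∈ {2}
  x = 2: [0↦0, 1↦1, 2↦2, 3↦1, 4↦1]  zeros at y ∈ {0}
  x = 3: [0↦1, 1↦2, 2↦2, 3↦4, 4↦1]  zeros at y ∈ ∅
  x = 4: [0↦0, 1↦3, 2↦4, 3↦1, 4↦2]  zeros at y ∈ {0}
Collecting zeros: affine points = {(1, 2), (2, 0), (4, 0)}.
Total count |C(F_5)_aff| = 3.


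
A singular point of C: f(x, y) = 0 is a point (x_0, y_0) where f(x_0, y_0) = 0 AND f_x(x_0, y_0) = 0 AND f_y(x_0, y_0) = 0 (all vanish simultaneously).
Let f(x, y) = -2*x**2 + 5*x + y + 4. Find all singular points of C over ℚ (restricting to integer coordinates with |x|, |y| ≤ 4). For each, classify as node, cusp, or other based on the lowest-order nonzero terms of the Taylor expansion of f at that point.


No singular points in the scanned grid; C is smooth there.

Compute partial derivatives:
  f_x = 5 - 4*x.
  f_y = 1.
f_y = 1 is a nonzero constant, so f_y never vanishes: no point (x, y) can satisfy f = f_x = f_y = 0. In particular no (x, y) ∈ {−4, ..., 4}² is singular; the curve is smooth.


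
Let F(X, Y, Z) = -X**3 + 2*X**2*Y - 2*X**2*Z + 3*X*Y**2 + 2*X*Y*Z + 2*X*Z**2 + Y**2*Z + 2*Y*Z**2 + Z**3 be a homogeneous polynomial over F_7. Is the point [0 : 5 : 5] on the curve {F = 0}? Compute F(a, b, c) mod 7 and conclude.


F(0,5,5) ≡ 3 (mod 7); P is NOT on the curve.

Evaluate F(0, 5, 5) term-by-term (mod 7).
  -X**3 ↦ -1·0·1·1 = 0
  2*X**2*Y ↦ 2·0·5·1 = 0
  -2*X**2*Z ↦ -2·0·1·5 = 0
  3*X*Y**2 ↦ 3·0·25·1 = 0
  2*X*Y*Z ↦ 2·0·5·5 = 0
  2*X*Z**2 ↦ 2·0·1·25 = 0
  Y**2*Z ↦ 1·1·25·5 = 125
  2*Y*Z**2 ↦ 2·1·5·25 = 250
  Z**3 ↦ 1·1·1·125 = 125
Sum: F(0, 5, 5) = (0) + (0) + (0) + (0) + (0) + (0) + (125) + (250) + (125) = 500.
Reducing mod 7: 500 ≡ 3 (mod 7).
Since F(a, b, c) ≡ 3 ≠ 0 (mod 7), P does NOT lie on the curve.


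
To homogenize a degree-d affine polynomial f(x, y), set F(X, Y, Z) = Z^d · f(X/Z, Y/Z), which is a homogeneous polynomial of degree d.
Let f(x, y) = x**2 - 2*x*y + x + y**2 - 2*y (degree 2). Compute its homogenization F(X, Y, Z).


F(X, Y, Z) = X**2 - 2*X*Y + X*Z + Y**2 - 2*Y*Z

deg(f) = 2.
Substitute x = X/Z, y = Y/Z into f, then multiply by Z^2.
  monomial 1·x^2·y^0 ↦ 1·X^2·Y^0·Z^0.
  monomial -2·x^1·y^1 ↦ -2·X^1·Y^1·Z^0.
  monomial 1·x^1·y^0 ↦ 1·X^1·Y^0·Z^1.
  monomial 1·x^0·y^2 ↦ 1·X^0·Y^2·Z^0.
  monomial -2·x^0·y^1 ↦ -2·X^0·Y^1·Z^1.
Collecting: F(X, Y, Z) = X**2 - 2*X*Y + X*Z + Y**2 - 2*Y*Z.


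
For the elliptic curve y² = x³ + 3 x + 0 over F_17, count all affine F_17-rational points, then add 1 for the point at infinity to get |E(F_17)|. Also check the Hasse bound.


Affine points = {(0, 0), (1, 2), (1, 15), (3, 6), (3, 11), (4, 5), (4, 12), (5, 2), (5, 15), (6, 8), (6, 9), (8, 3), (8, 14), (9, 5), (9, 12), (11, 2), (11, 15), (12, 8), (12, 9), (13, 3), (13, 14), (14, 7), (14, 10), (16, 8), (16, 9)}; affine count = 25; |E(F_17)| = 26.

Discriminant check: Δ ∝ 4a³ + 27b² = 4·3³ + 27·0² = 4·27 + 27·0 ≡ 6 (mod 17). Nonzero ⇒ E is nonsingular.
For each x ∈ F_17, compute rhs = x³ + 3·x + 0 mod 17, then count y ∈ F_17 with y² ≡ rhs.
  x = 0: rhs = 0, matching y values: 0 (1 points).
  x = 1: rhs = 4, matching y values: 2, 15 (2 points).
  x = 2: rhs = 14, matching y values: none (0 points).
  x = 3: rhs = 2, matching y values: 6, 11 (2 points).
  x = 4: rhs = 8, matching y values: 5, 12 (2 points).
  x = 5: rhs = 4, matching y values: 2, 15 (2 points).
  x = 6: rhs = 13, matching y values: 8, 9 (2 points).
  x = 7: rhs = 7, matching y values: none (0 points).
  x = 8: rhs = 9, matching y values: 3, 14 (2 points).
  x = 9: rhs = 8, matching y values: 5, 12 (2 points).
  x = 10: rhs = 10, matching y values: none (0 points).
  x = 11: rhs = 4, matching y values: 2, 15 (2 points).
  x = 12: rhs = 13, matching y values: 8, 9 (2 points).
  x = 13: rhs = 9, matching y values: 3, 14 (2 points).
  x = 14: rhs = 15, matching y values: 7, 10 (2 points).
  x = 15: rhs = 3, matching y values: none (0 points).
  x = 16: rhs = 13, matching y values: 8, 9 (2 points).
Total affine count: 25.
Full point count |E(F_17)| = 25 + 1 = 26.
Hasse bound: |26 − (17+1)| = |8| = 8 ≤ 2√17 ≈ 8.2462 ✓.


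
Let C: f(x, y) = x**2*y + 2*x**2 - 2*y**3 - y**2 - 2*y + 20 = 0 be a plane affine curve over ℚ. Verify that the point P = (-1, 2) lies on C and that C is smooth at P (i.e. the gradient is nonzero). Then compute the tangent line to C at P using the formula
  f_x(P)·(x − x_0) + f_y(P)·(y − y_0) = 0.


Tangent line at P: -8*x - 29*y + 50 = 0.

Step 1: f(-1, 2) = 0, so P lies on C.
Step 2: partial derivatives
  f_x(x, y) = 2*x*y + 4*x, f_y(x, y) = x**2 - 6*y**2 - 2*y - 2.
  f_x(P) = -8, f_y(P) = -29 (gradient nonzero, so P is smooth).
Step 3: tangent line at P: -8·(x − -1) + -29·(y − 2) = 0.
Expanding: -8*x - 29*y + 50 = 0.


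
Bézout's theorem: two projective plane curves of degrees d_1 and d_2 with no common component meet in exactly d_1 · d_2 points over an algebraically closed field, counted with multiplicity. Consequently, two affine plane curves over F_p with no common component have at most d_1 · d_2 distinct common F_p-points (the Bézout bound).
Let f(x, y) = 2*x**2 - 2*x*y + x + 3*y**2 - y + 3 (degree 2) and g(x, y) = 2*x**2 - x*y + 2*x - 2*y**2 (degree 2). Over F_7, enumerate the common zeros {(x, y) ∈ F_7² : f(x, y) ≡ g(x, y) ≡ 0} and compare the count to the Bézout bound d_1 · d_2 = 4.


Common zeros: {(6, 4)}; count = 1; Bézout bound = 4.

deg(f) = 2, deg(g) = 2, so Bézout bound = 4.
Scan x ∈ F_7. For each x, list the y ∈ F_7 with f(x, y) ≡ 0 and those with g(x, y) ≡ 0 (mod 7); the common zeros in that column are the intersection.
  x = 0: f ≡ 0 at y ∈ {6}; g ≡ 0 at y ∈ {0}; common: ∅.
  x = 1: f ≡ 0 at y ∈ {4}; g ≡ 0 at y ∈ ∅; common: ∅.
  x = 2: f ≡ 0 at y ∈ {5, 6}; g ≡ 0 at y ∈ {2, 4}; common: ∅.
  x = 3: f ≡ 0 at y ∈ ∅; g ≡ 0 at y ∈ ∅; common: ∅.
  x = 4: f ≡ 0 at y ∈ ∅; g ≡ 0 at y ∈ {6}; common: ∅.
  x = 5: f ≡ 0 at y ∈ ∅; g ≡ 0 at y ∈ {2, 6}; common: ∅.
  x = 6: f ≡ 0 at y ∈ {4, 5}; g ≡ 0 at y ∈ {0, 4}; common: {4}.
Collecting: common zeros = {(6, 4)}, so the count is 1.
Comparison with the Bézout bound: 1 ≤ 4 = deg(f)·deg(g), as expected for curves with no common component (the affine F_7-count falls short of the bound because intersections may lie at infinity, over extension fields, or carry multiplicity).


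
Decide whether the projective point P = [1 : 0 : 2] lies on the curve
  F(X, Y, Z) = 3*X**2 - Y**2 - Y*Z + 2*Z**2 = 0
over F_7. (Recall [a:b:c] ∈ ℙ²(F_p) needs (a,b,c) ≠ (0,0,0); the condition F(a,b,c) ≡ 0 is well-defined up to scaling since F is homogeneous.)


F(1,0,2) ≡ 4 (mod 7); P is NOT on the curve.

Evaluate F(1, 0, 2) term-by-term (mod 7).
  3*X**2 ↦ 3·1·1·1 = 3
  -Y**2 ↦ -1·1·0·1 = 0
  -Y*Z ↦ -1·1·0·2 = 0
  2*Z**2 ↦ 2·1·1·4 = 8
Sum: F(1, 0, 2) = (3) + (0) + (0) + (8) = 11.
Reducing mod 7: 11 ≡ 4 (mod 7).
Since F(a, b, c) ≡ 4 ≠ 0 (mod 7), P does NOT lie on the curve.


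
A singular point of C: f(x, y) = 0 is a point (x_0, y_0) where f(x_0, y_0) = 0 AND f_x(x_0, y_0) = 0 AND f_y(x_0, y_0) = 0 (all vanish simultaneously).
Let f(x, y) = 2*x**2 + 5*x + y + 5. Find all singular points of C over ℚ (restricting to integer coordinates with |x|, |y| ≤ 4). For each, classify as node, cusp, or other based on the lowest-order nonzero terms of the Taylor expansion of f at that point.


No singular points in the scanned grid; C is smooth there.

Compute partial derivatives:
  f_x = 4*x + 5.
  f_y = 1.
f_y = 1 is a nonzero constant, so f_y never vanishes: no point (x, y) can satisfy f = f_x = f_y = 0. In particular no (x, y) ∈ {−4, ..., 4}² is singular; the curve is smooth.


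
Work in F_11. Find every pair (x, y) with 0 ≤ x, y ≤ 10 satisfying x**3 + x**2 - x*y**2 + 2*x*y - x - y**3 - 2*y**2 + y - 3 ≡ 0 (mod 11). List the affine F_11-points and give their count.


Affine F_11-points: {(1, 5), (1, 6), (1, 8), (2, 9), (7, 3), (7, 7), (8, 5), (8, 8), (8, 10)}; count = 9.

For each of the 121 pairs (x, y) ∈ F_11², evaluate f(x, y) mod 11. Record the zeros.
  x = 0: [0↦8, 1↦6, 2↦5, 3↦10, 4↦4, 5↦3, 6↦1, 7↦3, 8↦3, 9↦6, 10↦6]  zeros at y ∈ ∅
  x = 1: [0↦9, 1↦8, 2↦6, 3↦8, 4↦8, 5↦0, 6↦0, 7↦2, 8↦0, 9↦10, 10↦4]  zeros at y ∈ {5, 6, 8}
  x = 2: [0↦7, 1↦7, 2↦4, 3↦3, 4↦9, 5↦5, 6↦7, 7↦9, 8↦5, 9↦0, 10↦10]  zeros at y ∈ {9}
  x = 3: [0↦8, 1↦9, 2↦5, 3↦1, 4↦2, 5↦2, 6↦6, 7↦8, 8↦2, 9↦4, 10↦8]  zeros at y ∈ ∅
  x = 4: [0↦7, 1↦9, 2↦4, 3↦8, 4↦4, 5↦8, 6↦3, 7↦5, 8↦8, 9↦6, 10↦4]  zeros at y ∈ ∅
  x = 5: [0↦10, 1↦2, 2↦7, 3↦8, 4↦10, 5↦7, 6↦4, 7↦6, 8↦7, 9↦1, 10↦4]  zeros at y ∈ ∅
  x = 6: [0↦1, 1↦5, 2↦9, 3↦7, 4↦4, 5↦5, 6↦4, 7↦6, 8↦5, 9↦6, 10↦3]  zeros at y ∈ ∅
  x = 7: [0↦8, 1↦2, 2↦5, 3↦0, 4↦3, 5↦8, 6↦9, 7↦0, 8↦8, 9↦5, 10↦7]  zeros at y ∈ {3, 7}
  x = 8: [0↦4, 1↦10, 2↦1, 3↦4, 4↦2, 5↦0, 6↦3, 7↦5, 8↦0, 9↦4, 10↦0]  zeros at y ∈ {5, 8, 10}
  x = 9: [0↦6, 1↦2, 2↦3, 3↦3, 4↦7, 5↦9, 6↦3, 7↦5, 8↦9, 9↦9, 10↦10]  zeros at y ∈ ∅
  x = 10: [0↦9, 1↦6, 2↦6, 3↦3, 4↦2, 5↦8, 6↦4, 7↦6, 8↦8, 9↦4, 10↦10]  zeros at y ∈ ∅
Collecting zeros: affine points = {(1, 5), (1, 6), (1, 8), (2, 9), (7, 3), (7, 7), (8, 5), (8, 8), (8, 10)}.
Total count |C(F_11)_aff| = 9.


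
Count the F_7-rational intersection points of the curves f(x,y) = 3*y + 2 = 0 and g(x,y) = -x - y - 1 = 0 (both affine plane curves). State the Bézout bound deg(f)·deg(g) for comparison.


Common zeros: {(2, 4)}; count = 1; Bézout bound = 1.

deg(f) = 1, deg(g) = 1, so Bézout bound = 1.
Scan x ∈ F_7. For each x, list the y ∈ F_7 with f(x, y) ≡ 0 and those with g(x, y) ≡ 0 (mod 7); the common zeros in that column are the intersection.
  x = 0: f ≡ 0 at y ∈ {4}; g ≡ 0 at y ∈ {6}; common: ∅.
  x = 1: f ≡ 0 at y ∈ {4}; g ≡ 0 at y ∈ {5}; common: ∅.
  x = 2: f ≡ 0 at y ∈ {4}; g ≡ 0 at y ∈ {4}; common: {4}.
  x = 3: f ≡ 0 at y ∈ {4}; g ≡ 0 at y ∈ {3}; common: ∅.
  x = 4: f ≡ 0 at y ∈ {4}; g ≡ 0 at y ∈ {2}; common: ∅.
  x = 5: f ≡ 0 at y ∈ {4}; g ≡ 0 at y ∈ {1}; common: ∅.
  x = 6: f ≡ 0 at y ∈ {4}; g ≡ 0 at y ∈ {0}; common: ∅.
Collecting: common zeros = {(2, 4)}, so the count is 1.
Comparison with the Bézout bound: 1 ≤ 1 = deg(f)·deg(g), as expected for curves with no common component (the bound is attained).


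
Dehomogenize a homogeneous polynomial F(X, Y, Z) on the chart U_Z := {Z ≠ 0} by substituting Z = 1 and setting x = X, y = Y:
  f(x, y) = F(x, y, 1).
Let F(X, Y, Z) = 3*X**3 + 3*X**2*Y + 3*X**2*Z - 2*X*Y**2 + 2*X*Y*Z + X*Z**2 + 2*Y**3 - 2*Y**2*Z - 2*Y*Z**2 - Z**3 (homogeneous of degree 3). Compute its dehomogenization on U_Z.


f(x, y) = 3*x**3 + 3*x**2*y + 3*x**2 - 2*x*y**2 + 2*x*y + x + 2*y**3 - 2*y**2 - 2*y - 1

On U_Z we set Z = 1. Each monomial c·X^i·Y^j·Z^k in F becomes c·x^i·y^j·1^k = c·x^i·y^j.
Substituting Z = 1: F(X, Y, 1) = 3*x**3 + 3*x**2*y + 3*x**2 - 2*x*y**2 + 2*x*y + x + 2*y**3 - 2*y**2 - 2*y - 1.
Note: deg(f) ≤ deg(F) = 3; strict inequality happens when F is divisible by Z (lost terms).


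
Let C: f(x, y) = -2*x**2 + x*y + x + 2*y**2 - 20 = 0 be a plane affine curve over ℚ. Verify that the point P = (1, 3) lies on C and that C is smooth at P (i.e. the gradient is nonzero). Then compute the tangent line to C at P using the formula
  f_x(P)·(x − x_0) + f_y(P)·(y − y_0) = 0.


Tangent line at P: 13*y - 39 = 0.

Step 1: f(1, 3) = 0, so P lies on C.
Step 2: partial derivatives
  f_x(x, y) = -4*x + y + 1, f_y(x, y) = x + 4*y.
  f_x(P) = 0, f_y(P) = 13 (gradient nonzero, so P is smooth).
Step 3: tangent line at P: 0·(x − 1) + 13·(y − 3) = 0.
Expanding: 13*y - 39 = 0.


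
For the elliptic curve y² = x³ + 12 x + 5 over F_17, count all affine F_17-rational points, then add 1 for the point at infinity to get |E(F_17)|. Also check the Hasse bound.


Affine points = {(1, 1), (1, 16), (3, 0), (4, 7), (4, 10), (6, 2), (6, 15), (8, 1), (8, 16), (9, 3), (9, 14), (16, 3), (16, 14)}; affine count = 13; |E(F_17)| = 14.

Discriminant check: Δ ∝ 4a³ + 27b² = 4·12³ + 27·5² = 4·1728 + 27·25 ≡ 5 (mod 17). Nonzero ⇒ E is nonsingular.
For each x ∈ F_17, compute rhs = x³ + 12·x + 5 mod 17, then count y ∈ F_17 with y² ≡ rhs.
  x = 0: rhs = 5, matching y values: none (0 points).
  x = 1: rhs = 1, matching y values: 1, 16 (2 points).
  x = 2: rhs = 3, matching y values: none (0 points).
  x = 3: rhs = 0, matching y values: 0 (1 points).
  x = 4: rhs = 15, matching y values: 7, 10 (2 points).
  x = 5: rhs = 3, matching y values: none (0 points).
  x = 6: rhs = 4, matching y values: 2, 15 (2 points).
  x = 7: rhs = 7, matching y values: none (0 points).
  x = 8: rhs = 1, matching y values: 1, 16 (2 points).
  x = 9: rhs = 9, matching y values: 3, 14 (2 points).
  x = 10: rhs = 3, matching y values: none (0 points).
  x = 11: rhs = 6, matching y values: none (0 points).
  x = 12: rhs = 7, matching y values: none (0 points).
  x = 13: rhs = 12, matching y values: none (0 points).
  x = 14: rhs = 10, matching y values: none (0 points).
  x = 15: rhs = 7, matching y values: none (0 points).
  x = 16: rhs = 9, matching y values: 3, 14 (2 points).
Total affine count: 13.
Full point count |E(F_17)| = 13 + 1 = 14.
Hasse bound: |14 − (17+1)| = |-4| = 4 ≤ 2√17 ≈ 8.2462 ✓.


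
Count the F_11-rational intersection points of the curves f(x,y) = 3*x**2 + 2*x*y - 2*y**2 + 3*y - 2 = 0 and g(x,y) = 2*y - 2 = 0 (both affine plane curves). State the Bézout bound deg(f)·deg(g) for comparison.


Common zeros: {(4, 1), (10, 1)}; count = 2; Bézout bound = 2.

deg(f) = 2, deg(g) = 1, so Bézout bound = 2.
Scan x ∈ F_11. For each x, list the y ∈ F_11 with f(x, y) ≡ 0 and those with g(x, y) ≡ 0 (mod 11); the common zeros in that column are the intersection.
  x = 0: f ≡ 0 at y ∈ {3, 4}; g ≡ 0 at y ∈ {1}; common: ∅.
  x = 1: f ≡ 0 at y ∈ {4}; g ≡ 0 at y ∈ {1}; common: ∅.
  x = 2: f ≡ 0 at y ∈ ∅; g ≡ 0 at y ∈ {1}; common: ∅.
  x = 3: f ≡ 0 at y ∈ ∅; g ≡ 0 at y ∈ {1}; common: ∅.
  x = 4: f ≡ 0 at y ∈ {1, 10}; g ≡ 0 at y ∈ {1}; common: {1}.
  x = 5: f ≡ 0 at y ∈ {5, 7}; g ≡ 0 at y ∈ {1}; common: ∅.
  x = 6: f ≡ 0 at y ∈ ∅; g ≡ 0 at y ∈ {1}; common: ∅.
  x = 7: f ≡ 0 at y ∈ ∅; g ≡ 0 at y ∈ {1}; common: ∅.
  x = 8: f ≡ 0 at y ∈ {2}; g ≡ 0 at y ∈ {1}; common: ∅.
  x = 9: f ≡ 0 at y ∈ {2, 3}; g ≡ 0 at y ∈ {1}; common: ∅.
  x = 10: f ≡ 0 at y ∈ {1, 5}; g ≡ 0 at y ∈ {1}; common: {1}.
Collecting: common zeros = {(4, 1), (10, 1)}, so the count is 2.
Comparison with the Bézout bound: 2 ≤ 2 = deg(f)·deg(g), as expected for curves with no common component (the bound is attained).
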